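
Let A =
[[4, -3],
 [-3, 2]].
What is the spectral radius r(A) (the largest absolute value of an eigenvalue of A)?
r(A) = (6 + sqrt(40))/2 ≈ 6.1623

The eigenvalues of A are the roots of its characteristic polynomial. With M = A (coefficients from the trace and determinant):
  p(λ) = det(λ I - M) = λ^2 - 6λ - 1.
For λ^2 - 6λ - 1 the discriminant is 40. It is nonnegative but not a perfect square, so the roots are real and irrational: λ = (6 ± sqrt(40))/2 ≈ 6.1623, -0.1623.
Thus the eigenvalues (to 4 decimals) are 6.1623 (modulus 6.1623); -0.1623 (modulus 0.1623). The spectral radius is the largest modulus: r(A) = (6 + sqrt(40))/2 ≈ 6.1623. (Cross-check: r(A) ≤ ||A||_2 ≈ 6.1623; equality holds whenever A is normal, though it can also hold for some non-normal A.)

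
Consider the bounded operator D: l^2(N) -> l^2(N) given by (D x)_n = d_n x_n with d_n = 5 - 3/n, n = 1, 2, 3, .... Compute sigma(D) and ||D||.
sigma(D) = {5 - 3/n : n ≥ 1} ∪ {5}; ||D|| = 5

A bounded diagonal operator on l^2 with diagonal entries d_n has spectrum equal to the closure of {d_n : n ≥ 1}: every d_n is an eigenvalue (with eigenvector e_n), so {d_n} ⊂ sigma(D); the spectrum is closed, so its closure is too; and for lambda not in the closure, (D - lambda I) has bounded inverse (the diagonal entries 1/(d_n - lambda) are bounded). For our sequence d_n = 5 - 3/n, n = 1, 2, 3, ...:
  - {d_n} = {5 - 3/n : n ≥ 1}; the only limit point is 5
  - closure = {5 - 3/n : n ≥ 1} ∪ {5}
For the norm: a diagonal operator has ||D|| = sup_n |d_n|. Here d_n = 5 - 3/n increases monotonically from d_1 = 2 toward 5, with all terms in [2, 5); so sup_n |d_n| = 5 (the supremum is the limit, not attained). So ||D|| = 5.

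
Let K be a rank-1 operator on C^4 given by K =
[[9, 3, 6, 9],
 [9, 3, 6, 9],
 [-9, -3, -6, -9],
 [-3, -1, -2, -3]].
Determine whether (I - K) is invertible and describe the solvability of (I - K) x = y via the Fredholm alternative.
(I - K) is invertible (det(I - K) = -2 ≠ 0), so for every y in C^4 the equation (I - K) x = y has a unique solution.

K has rank 1, so it is an outer product K = u v^T: every row of K is a multiple of one row vector. Reading off the entries, u = (-3, -3, 3, 1) and v = (-3, -1, -2, -3) (row i of K equals u_i·v^T). A rank-one matrix u v^T satisfies K u = u (v·u) and kills the (3)-dimensional subspace v^⊥, so its characteristic polynomial is lambda^3 (lambda - v·u) with v·u = tr K = 3. Hence the eigenvalues of I - K are 1 (multiplicity 3) and 1 - (3) = -2, so det(I - K) = -2. (Direct check: I - K =
[[-8, -3, -6, -9],
 [-9, -2, -6, -9],
 [9, 3, 7, 9],
 [3, 1, 2, 4]]
has determinant -2.) The finite-dimensional Fredholm alternative says: either (I - K) is invertible, or ker(I - K) ≠ {0} and then range(I - K) = ker((I - K)^*)^⊥, with dim ker(I - K) = dim ker((I - K)^*). Since det(I - K) ≠ 0, 1 is not an eigenvalue of K and ker(I - K) = {0}, so we are in the first case: for every y there is a unique x = (I - K)^(-1) y. Explicitly, by the Sherman–Morrison formula, (I - u v^T)^(-1) = I + u v^T/(1 - v·u), i.e. (I - K)^(-1) = I + K/(-2).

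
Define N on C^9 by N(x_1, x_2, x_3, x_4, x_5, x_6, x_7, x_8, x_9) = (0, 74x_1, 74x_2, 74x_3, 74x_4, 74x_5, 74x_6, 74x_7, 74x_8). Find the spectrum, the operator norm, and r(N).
sigma(N) = {0}; ||N|| = 74; r(N) = 0. (N is nilpotent with N^9 = 0.)

On C^9, N is a strictly lower-triangular matrix with 74 on the subdiagonal and zeros elsewhere, so its characteristic polynomial is lambda^9 and every eigenvalue is 0: sigma(N) = {0}. For the operator norm, N e_i = 74e_{i+1} for i = 1, ..., 8 and N e_9 = 0, so the singular values of N are 74 (with multiplicity 8) and 0; hence ||N|| = 74. The spectral radius r(N) = max|lambda| = 0. Note ||N|| > r(N) — characteristic of non-normal nilpotent operators. Indeed N^9 = 0.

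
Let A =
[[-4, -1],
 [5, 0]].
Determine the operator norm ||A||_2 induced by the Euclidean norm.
||A||_2 = sqrt((42 + sqrt(1664))/2) ≈ 6.434 (= sqrt(largest eigenvalue of A^T A))

||A||_2 = sigma_max(A) = sqrt(lambda_max(A^T A)). Form the symmetric matrix M = A^T A =
[[41, 4],
 [4, 1]].
Its characteristic polynomial (trace, determinant of M give the coefficients) is
  p(λ) = det(λ I - M) = λ^2 - 42λ + 25.
For λ^2 - 42λ + 25 the discriminant is 1664. It is nonnegative but not a perfect square, so the roots are real and irrational: λ = (42 ± sqrt(1664))/2 ≈ 41.3961, 0.6039.
So the eigenvalues of A^T A are ≈ 0.6039, 41.3961 (all ≥ 0, as they must be for A^T A). The largest is λ_max = (42 + sqrt(1664))/2 ≈ 41.3961, hence ||A||_2 = sqrt(λ_max) = sqrt((42 + sqrt(1664))/2) ≈ 6.434.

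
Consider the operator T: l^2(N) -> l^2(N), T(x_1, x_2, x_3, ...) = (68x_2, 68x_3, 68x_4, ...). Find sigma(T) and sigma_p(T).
sigma(T) = closed disk {z in C : |z| ≤ 68}; sigma_p(T) = open disk {z in C : |z| < 68}

Note T = 68·V where V is the unit left shift (V x)_k = x_{k+1}; so sigma(T) = 68·sigma(V) and ||T|| = 68||V||. ||T x||^2 = 4624sum_{k≥2} |x_k|^2 ≤ 4624||x||^2, with equality on {x : x_1 = 0}, so ||T|| = 68. For any lambda with |lambda| < 68, set r = lambda/68 (|r| < 1); the vector x = (1, r, r^2, ...) is in l^2 and satisfies T x = 68(r, r^2, ...) = lambda x, so lambda is an eigenvalue. On the boundary |lambda| = 68 the geometric series diverges, so no l^2 eigenvector exists, but these lambda lie in the approximate point spectrum. Hence sigma(T) is the closed disk of radius 68 and sigma_p(T) is the open disk.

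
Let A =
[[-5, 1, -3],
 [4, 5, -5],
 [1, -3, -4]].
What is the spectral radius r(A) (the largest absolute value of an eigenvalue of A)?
r(A) ≈ 6.9061

The eigenvalues of A are the roots of its characteristic polynomial. With M = A (coefficients from the trace, the sum of principal 2x2 minors, and det A):
  p(λ) = det(λ I - M) = λ^3 + 4λ^2 - 41λ - 237.
No integer candidate from the rational root theorem (±divisors of 237) is a root, so the roots are irrational. The cubic discriminant is Δ = -453687 < 0, so there is one real root and a complex-conjugate pair. p(6) = -123 and p(7) = 15 have opposite signs, so a root lies in (6, 7); Newton's method refines it to λ ≈ 6.9061. Dividing out (λ - (6.9061)) leaves approximately λ^2 + 10.9061λ + 34.3177. For λ^2 + 10.9061λ + 34.3177 the discriminant is -18.329. It is negative, so the remaining roots are the complex-conjugate pair λ ≈ -5.453 ± 2.1406i. Their product equals the constant term, so |λ|^2 ≈ 34.3177 and |λ| ≈ 5.8581.
Thus the eigenvalues (to 4 decimals) are 6.9061 (modulus 6.9061); -5.453 ± 2.1406i (modulus 5.8581). The spectral radius is the largest modulus: r(A) ≈ 6.9061. (Cross-check: r(A) ≤ ||A||_2 ≈ 8.2434; equality holds whenever A is normal, though it can also hold for some non-normal A.)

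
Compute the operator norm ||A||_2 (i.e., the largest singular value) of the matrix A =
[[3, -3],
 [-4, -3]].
||A||_2 = sqrt((43 + sqrt(85))/2) ≈ 5.1098 (= sqrt(largest eigenvalue of A^T A))

||A||_2 = sigma_max(A) = sqrt(lambda_max(A^T A)). Form the symmetric matrix M = A^T A =
[[25, 3],
 [3, 18]].
Its characteristic polynomial (trace, determinant of M give the coefficients) is
  p(λ) = det(λ I - M) = λ^2 - 43λ + 441.
For λ^2 - 43λ + 441 the discriminant is 85. It is nonnegative but not a perfect square, so the roots are real and irrational: λ = (43 ± sqrt(85))/2 ≈ 26.1098, 16.8902.
So the eigenvalues of A^T A are ≈ 16.8902, 26.1098 (all ≥ 0, as they must be for A^T A). The largest is λ_max = (43 + sqrt(85))/2 ≈ 26.1098, hence ||A||_2 = sqrt(λ_max) = sqrt((43 + sqrt(85))/2) ≈ 5.1098.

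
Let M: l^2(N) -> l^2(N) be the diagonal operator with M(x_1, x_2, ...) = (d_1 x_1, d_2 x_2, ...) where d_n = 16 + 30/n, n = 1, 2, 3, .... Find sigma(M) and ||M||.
sigma(M) = {16 + 30/n : n ≥ 1} ∪ {16}; ||M|| = 46

A bounded diagonal operator on l^2 with diagonal entries d_n has spectrum equal to the closure of {d_n : n ≥ 1}: every d_n is an eigenvalue (with eigenvector e_n), so {d_n} ⊂ sigma(M); the spectrum is closed, so its closure is too; and for lambda not in the closure, (M - lambda I) has bounded inverse (the diagonal entries 1/(d_n - lambda) are bounded). For our sequence d_n = 16 + 30/n, n = 1, 2, 3, ...:
  - {d_n} = {16 + 30/n : n ≥ 1}; the only limit point is 16
  - closure = {16 + 30/n : n ≥ 1} ∪ {16}
For the norm: a diagonal operator has ||M|| = sup_n |d_n|. Here d_n = 16 + 30/n is positive and decreasing, so sup_n |d_n| = d_1 = 16 + 30 = 46. So ||M|| = 46.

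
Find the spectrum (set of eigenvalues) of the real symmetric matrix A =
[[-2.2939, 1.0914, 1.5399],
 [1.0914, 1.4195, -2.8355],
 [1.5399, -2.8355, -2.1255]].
sigma(A) ≈ {-5, -1, 3}

A is real symmetric, so its spectrum consists of real eigenvalues. Expanding the characteristic polynomial of the displayed matrix gives
  det(λ I - A) = p(λ) = λ^3 + (3)λ^2 + (-13)λ + (-14.9989).
Solving p(λ) = 0 yields eigenvalues ≈ -5, -1, 3. (A is shown rounded to 4 decimals, so these recover the underlying integer eigenvalues to within that precision.)
Verification: the trace of A = -3 equals the sum of eigenvalues -3, and det(A) ≈ 14.9989 matches the eigenvalue product 15.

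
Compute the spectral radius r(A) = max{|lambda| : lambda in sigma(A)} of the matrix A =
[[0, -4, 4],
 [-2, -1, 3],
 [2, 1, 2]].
r(A) ≈ 4.9203

The eigenvalues of A are the roots of its characteristic polynomial. With M = A (coefficients from the trace, the sum of principal 2x2 minors, and det A):
  p(λ) = det(λ I - M) = λ^3 - λ^2 - 21λ + 40.
No integer candidate from the rational root theorem (±divisors of 40) is a root, so the roots are irrational. The cubic discriminant is Δ = 9565 > 0, so there are three distinct real roots. p(-5) = -5 and p(-4) = 44 have opposite signs, so a root lies in (-5, -4); Newton's method refines it to λ ≈ -4.9203. p(2) = 2 and p(3) = -5 have opposite signs, so a root lies in (2, 3); Newton's method refines it to λ ≈ 2.1646. p(3) = -5 and p(4) = 4 have opposite signs, so a root lies in (3, 4); Newton's method refines it to λ ≈ 3.7557. Check (Vieta): the three roots sum to 1, matching tr M = 1.
Thus the eigenvalues (to 4 decimals) are -4.9203 (modulus 4.9203); 2.1646 (modulus 2.1646); 3.7557 (modulus 3.7557). The spectral radius is the largest modulus: r(A) ≈ 4.9203. (Cross-check: r(A) ≤ ||A||_2 ≈ 6.468; equality holds whenever A is normal, though it can also hold for some non-normal A.)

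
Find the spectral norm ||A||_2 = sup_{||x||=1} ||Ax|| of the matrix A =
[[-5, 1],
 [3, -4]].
||A||_2 = sqrt((51 + sqrt(1445))/2) ≈ 6.6713 (= sqrt(largest eigenvalue of A^T A))

||A||_2 = sigma_max(A) = sqrt(lambda_max(A^T A)). Form the symmetric matrix M = A^T A =
[[34, -17],
 [-17, 17]].
Its characteristic polynomial (trace, determinant of M give the coefficients) is
  p(λ) = det(λ I - M) = λ^2 - 51λ + 289.
For λ^2 - 51λ + 289 the discriminant is 1445. It is nonnegative but not a perfect square, so the roots are real and irrational: λ = (51 ± sqrt(1445))/2 ≈ 44.5066, 6.4934.
So the eigenvalues of A^T A are ≈ 6.4934, 44.5066 (all ≥ 0, as they must be for A^T A). The largest is λ_max = (51 + sqrt(1445))/2 ≈ 44.5066, hence ||A||_2 = sqrt(λ_max) = sqrt((51 + sqrt(1445))/2) ≈ 6.6713.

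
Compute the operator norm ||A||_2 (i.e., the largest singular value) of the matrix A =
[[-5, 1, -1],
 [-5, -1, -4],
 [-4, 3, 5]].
||A||_2 ≈ 8.281 (= sqrt(largest eigenvalue of A^T A))

||A||_2 = sigma_max(A) = sqrt(lambda_max(A^T A)). Form the symmetric matrix M = A^T A =
[[66, -12, 5],
 [-12, 11, 18],
 [5, 18, 42]].
Its characteristic polynomial (trace, sum of principal 2x2 minors, determinant of M give the coefficients) is
  p(λ) = det(λ I - M) = λ^3 - 119λ^2 + 3467λ - 625.
No integer candidate from the rational root theorem (±divisors of 625) is a root, so the roots are irrational. The cubic discriminant is Δ = 3939887952 > 0, so there are three distinct real roots. p(0) = -625 and p(1) = 2724 have opposite signs, so a root lies in (0, 1); Newton's method refines it to λ ≈ 0.1814. p(50) = 225 and p(51) = -676 have opposite signs, so a root lies in (50, 51); Newton's method refines it to λ ≈ 50.2431. p(68) = -693 and p(69) = 548 have opposite signs, so a root lies in (68, 69); Newton's method refines it to λ ≈ 68.5755. Check (Vieta): the three roots sum to 119, matching tr M = 119.
So the eigenvalues of A^T A are ≈ 0.1814, 50.2431, 68.5755 (all ≥ 0, as they must be for A^T A). The largest is λ_max ≈ 68.5755, hence ||A||_2 = sqrt(λ_max) ≈ 8.281.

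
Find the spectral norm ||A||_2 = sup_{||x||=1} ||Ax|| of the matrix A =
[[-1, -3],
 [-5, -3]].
||A||_2 = sqrt((44 + sqrt(1360))/2) ≈ 6.3592 (= sqrt(largest eigenvalue of A^T A))

||A||_2 = sigma_max(A) = sqrt(lambda_max(A^T A)). Form the symmetric matrix M = A^T A =
[[26, 18],
 [18, 18]].
Its characteristic polynomial (trace, determinant of M give the coefficients) is
  p(λ) = det(λ I - M) = λ^2 - 44λ + 144.
For λ^2 - 44λ + 144 the discriminant is 1360. It is nonnegative but not a perfect square, so the roots are real and irrational: λ = (44 ± sqrt(1360))/2 ≈ 40.4391, 3.5609.
So the eigenvalues of A^T A are ≈ 3.5609, 40.4391 (all ≥ 0, as they must be for A^T A). The largest is λ_max = (44 + sqrt(1360))/2 ≈ 40.4391, hence ||A||_2 = sqrt(λ_max) = sqrt((44 + sqrt(1360))/2) ≈ 6.3592.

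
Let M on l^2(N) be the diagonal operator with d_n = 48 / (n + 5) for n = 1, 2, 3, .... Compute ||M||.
||M|| = 8 (attained at n = 1)

For M diagonal, ||M|| = sup_n |d_n| = sup_n 48/(n + 5). This is positive and strictly decreasing in n, so the supremum is attained at n = 1: d_1 = 48/(1 + 5) = 8. Hence ||M|| = 8.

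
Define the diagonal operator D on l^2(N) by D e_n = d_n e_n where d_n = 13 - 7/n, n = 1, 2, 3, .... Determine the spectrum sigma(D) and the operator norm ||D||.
sigma(D) = {13 - 7/n : n ≥ 1} ∪ {13}; ||D|| = 13

A bounded diagonal operator on l^2 with diagonal entries d_n has spectrum equal to the closure of {d_n : n ≥ 1}: every d_n is an eigenvalue (with eigenvector e_n), so {d_n} ⊂ sigma(D); the spectrum is closed, so its closure is too; and for lambda not in the closure, (D - lambda I) has bounded inverse (the diagonal entries 1/(d_n - lambda) are bounded). For our sequence d_n = 13 - 7/n, n = 1, 2, 3, ...:
  - {d_n} = {13 - 7/n : n ≥ 1}; the only limit point is 13
  - closure = {13 - 7/n : n ≥ 1} ∪ {13}
For the norm: a diagonal operator has ||D|| = sup_n |d_n|. Here d_n = 13 - 7/n increases monotonically from d_1 = 6 toward 13, with all terms in [6, 13); so sup_n |d_n| = 13 (the supremum is the limit, not attained). So ||D|| = 13.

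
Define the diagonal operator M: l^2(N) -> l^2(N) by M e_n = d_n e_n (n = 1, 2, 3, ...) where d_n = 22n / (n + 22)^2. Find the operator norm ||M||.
||M|| = 1/4 (attained at n = 22)

For M diagonal, ||M|| = sup_n |d_n|. Treat f(x) = 22x / (x + 22)^2 for real x > 0. By the quotient rule, f'(x) = 22(22 - x)/(x + 22)^3, which is positive for x < 22 and negative for x > 22. So f has a unique maximum at x = 22, and since 22 is a positive integer, the supremum over n ≥ 1 is attained at n = 22: d_22 = 22·22/(22 + 22)^2 = 22·22/1936 = 1/4. Hence ||M|| = 1/4.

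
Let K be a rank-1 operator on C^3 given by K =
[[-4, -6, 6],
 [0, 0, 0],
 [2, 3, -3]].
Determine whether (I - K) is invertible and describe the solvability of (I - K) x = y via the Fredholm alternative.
(I - K) is invertible (det(I - K) = 8 ≠ 0), so for every y in C^3 the equation (I - K) x = y has a unique solution.

K has rank 1, so it is an outer product K = u v^T: every row of K is a multiple of one row vector. Reading off the entries, u = (2, 0, -1) and v = (-2, -3, 3) (row i of K equals u_i·v^T). A rank-one matrix u v^T satisfies K u = u (v·u) and kills the (2)-dimensional subspace v^⊥, so its characteristic polynomial is lambda^2 (lambda - v·u) with v·u = tr K = -7. Hence the eigenvalues of I - K are 1 (multiplicity 2) and 1 - (-7) = 8, so det(I - K) = 8. (Direct check: I - K =
[[5, 6, -6],
 [0, 1, 0],
 [-2, -3, 4]]
has determinant 8.) The finite-dimensional Fredholm alternative says: either (I - K) is invertible, or ker(I - K) ≠ {0} and then range(I - K) = ker((I - K)^*)^⊥, with dim ker(I - K) = dim ker((I - K)^*). Since det(I - K) ≠ 0, 1 is not an eigenvalue of K and ker(I - K) = {0}, so we are in the first case: for every y there is a unique x = (I - K)^(-1) y. Explicitly, by the Sherman–Morrison formula, (I - u v^T)^(-1) = I + u v^T/(1 - v·u), i.e. (I - K)^(-1) = I + K/(8).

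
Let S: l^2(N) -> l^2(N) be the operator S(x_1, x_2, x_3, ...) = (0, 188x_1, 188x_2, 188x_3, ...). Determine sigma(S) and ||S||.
sigma(S) = closed disk {z in C : |z| ≤ 188}; ||S|| = 188

Note S = 188·U where U is the unit right shift (U x)_k = x_{k-1} (with x_0 := 0); so ||S|| = 188||U|| and sigma(S) = 188·sigma(U). ||S x||^2 = sum_{k≥1} |188x_k|^2 = 35344||x||^2, so ||S|| = 188 and sigma(S) ⊂ {|z| ≤ 188}. For any |lambda| < 188, the equation (S - lambda I) x = 0 forces x_1 = 0, then 188x_k = lambda x_{k+1} ⇒ x = 0, so S has no eigenvalues. But (S - lambda I) is not surjective for |lambda| < 188: solving (S - lambda I) x = e_1 would require x_n proportional to (lambda/188)^(-n), which is not in l^2. So every |lambda| < 188 lies in the residual spectrum. The boundary |lambda| = 188 is in the approximate point spectrum (the spectrum is closed). Hence sigma(S) is the closed disk of radius 188.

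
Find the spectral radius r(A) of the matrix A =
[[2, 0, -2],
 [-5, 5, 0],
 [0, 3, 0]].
r(A) ≈ 6.1673

The eigenvalues of A are the roots of its characteristic polynomial. With M = A (coefficients from the trace, the sum of principal 2x2 minors, and det A):
  p(λ) = det(λ I - M) = λ^3 - 7λ^2 + 10λ - 30.
No integer candidate from the rational root theorem (±divisors of 30) is a root, so the roots are irrational. The cubic discriminant is Δ = -26760 < 0, so there is one real root and a complex-conjugate pair. p(6) = -6 and p(7) = 40 have opposite signs, so a root lies in (6, 7); Newton's method refines it to λ ≈ 6.1673. Dividing out (λ - (6.1673)) leaves approximately λ^2 - 0.8327λ + 4.8644. For λ^2 - 0.8327λ + 4.8644 the discriminant is -18.7641. It is negative, so the remaining roots are the complex-conjugate pair λ ≈ 0.4164 ± 2.1659i. Their product equals the constant term, so |λ|^2 ≈ 4.8644 and |λ| ≈ 2.2055.
Thus the eigenvalues (to 4 decimals) are 6.1673 (modulus 6.1673); 0.4164 ± 2.1659i (modulus 2.2055). The spectral radius is the largest modulus: r(A) ≈ 6.1673. (Cross-check: r(A) ≤ ||A||_2 ≈ 7.534; equality holds whenever A is normal, though it can also hold for some non-normal A.)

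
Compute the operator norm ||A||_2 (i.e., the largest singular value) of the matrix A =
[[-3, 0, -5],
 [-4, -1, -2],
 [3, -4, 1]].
||A||_2 ≈ 7.702 (= sqrt(largest eigenvalue of A^T A))

||A||_2 = sigma_max(A) = sqrt(lambda_max(A^T A)). Form the symmetric matrix M = A^T A =
[[34, -8, 26],
 [-8, 17, -2],
 [26, -2, 30]].
Its characteristic polynomial (trace, sum of principal 2x2 minors, determinant of M give the coefficients) is
  p(λ) = det(λ I - M) = λ^3 - 81λ^2 + 1364λ - 4624.
No integer candidate from the rational root theorem (±divisors of 4624) is a root, so the roots are irrational. The cubic discriminant is Δ = 844822480 > 0, so there are three distinct real roots. p(4) = -400 and p(5) = 296 have opposite signs, so a root lies in (4, 5); Newton's method refines it to λ ≈ 4.5507. p(17) = 68 and p(18) = -484 have opposite signs, so a root lies in (17, 18); Newton's method refines it to λ ≈ 17.1291. p(59) = -730 and p(60) = 1616 have opposite signs, so a root lies in (59, 60); Newton's method refines it to λ ≈ 59.3202. Check (Vieta): the three roots sum to 81, matching tr M = 81.
So the eigenvalues of A^T A are ≈ 4.5507, 17.1291, 59.3202 (all ≥ 0, as they must be for A^T A). The largest is λ_max ≈ 59.3202, hence ||A||_2 = sqrt(λ_max) ≈ 7.702.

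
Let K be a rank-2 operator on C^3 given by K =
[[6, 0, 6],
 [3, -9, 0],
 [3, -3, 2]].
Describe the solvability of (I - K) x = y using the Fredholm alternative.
(I - K) is invertible (det(I - K) = -76 ≠ 0), so for every y in C^3 the equation (I - K) x = y has a unique solution.

K has rank 2 and factors as K = U V^T = u1 v1^T + u2 v2^T with u1 = (0, -3, -1), v1 = (-1, 3, 0), u2 = (-3, 0, -1), v2 = (-2, 0, -2) (multiplying out reproduces the displayed K). The nonzero eigenvalues of U V^T coincide with those of the 2 x 2 matrix G = V^T U = [[v1·u1, v1·u2], [v2·u1, v2·u2]] = [[-9, 3], [2, 8]], and by the Sylvester determinant identity det(I_3 - U V^T) = det(I_2 - V^T U) = det([[10, -3], [-2, -7]]) = (10)(-7) - (-3)(-2) = -76. (Direct check: I - K =
[[-5, 0, -6],
 [-3, 10, 0],
 [-3, 3, -1]]
has determinant -76.) The finite-dimensional Fredholm alternative says: either (I - K) is invertible, or ker(I - K) ≠ {0} and then range(I - K) = ker((I - K)^*)^⊥, with dim ker(I - K) = dim ker((I - K)^*). Since det(I - K) ≠ 0, 1 is not an eigenvalue of K and ker(I - K) = {0}, so we are in the first case: for every y there is a unique x = (I - K)^(-1) y. (Explicitly, by the Woodbury identity, (I - U V^T)^(-1) = I + U (I_2 - G)^(-1) V^T.)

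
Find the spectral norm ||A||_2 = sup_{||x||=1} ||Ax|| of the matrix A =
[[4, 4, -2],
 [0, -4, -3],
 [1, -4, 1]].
||A||_2 ≈ 7.2278 (= sqrt(largest eigenvalue of A^T A))

||A||_2 = sigma_max(A) = sqrt(lambda_max(A^T A)). Form the symmetric matrix M = A^T A =
[[17, 12, -7],
 [12, 48, 0],
 [-7, 0, 14]].
Its characteristic polynomial (trace, sum of principal 2x2 minors, determinant of M give the coefficients) is
  p(λ) = det(λ I - M) = λ^3 - 79λ^2 + 1533λ - 7056.
No integer candidate from the rational root theorem (±divisors of 7056) is a root, so the roots are irrational. The cubic discriminant is Δ = 377932149 > 0, so there are three distinct real roots. p(6) = -486 and p(7) = 147 have opposite signs, so a root lies in (6, 7); Newton's method refines it to λ ≈ 6.7502. p(20) = 4 and p(21) = -441 have opposite signs, so a root lies in (20, 21); Newton's method refines it to λ ≈ 20.0094. p(52) = -348 and p(53) = 1159 have opposite signs, so a root lies in (52, 53); Newton's method refines it to λ ≈ 52.2404. Check (Vieta): the three roots sum to 79, matching tr M = 79.
So the eigenvalues of A^T A are ≈ 6.7502, 20.0094, 52.2404 (all ≥ 0, as they must be for A^T A). The largest is λ_max ≈ 52.2404, hence ||A||_2 = sqrt(λ_max) ≈ 7.2278.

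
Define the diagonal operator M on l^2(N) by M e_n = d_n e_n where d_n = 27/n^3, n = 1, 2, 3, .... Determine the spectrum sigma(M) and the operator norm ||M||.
sigma(M) = {27/n^3 : n ≥ 1} ∪ {0}; ||M|| = 27

A bounded diagonal operator on l^2 with diagonal entries d_n has spectrum equal to the closure of {d_n : n ≥ 1}: every d_n is an eigenvalue (with eigenvector e_n), so {d_n} ⊂ sigma(M); the spectrum is closed, so its closure is too; and for lambda not in the closure, (M - lambda I) has bounded inverse (the diagonal entries 1/(d_n - lambda) are bounded). For our sequence d_n = 27/n^3, n = 1, 2, 3, ...:
  - {d_n} = {27/n^3 : n ≥ 1}; the only limit point is 0
  - closure = {27/n^3 : n ≥ 1} ∪ {0}
For the norm: a diagonal operator has ||M|| = sup_n |d_n|. Here d_n = 27/n^3 is positive and decreasing, so sup_n |d_n| = d_1 = 27. So ||M|| = 27.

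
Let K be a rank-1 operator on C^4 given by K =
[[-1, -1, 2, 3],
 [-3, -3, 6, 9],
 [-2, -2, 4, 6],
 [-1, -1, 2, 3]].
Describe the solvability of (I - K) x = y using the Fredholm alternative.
(I - K) is invertible (det(I - K) = -2 ≠ 0), so for every y in C^4 the equation (I - K) x = y has a unique solution.

K has rank 1, so it is an outer product K = u v^T: every row of K is a multiple of one row vector. Reading off the entries, u = (1, 3, 2, 1) and v = (-1, -1, 2, 3) (row i of K equals u_i·v^T). A rank-one matrix u v^T satisfies K u = u (v·u) and kills the (3)-dimensional subspace v^⊥, so its characteristic polynomial is lambda^3 (lambda - v·u) with v·u = tr K = 3. Hence the eigenvalues of I - K are 1 (multiplicity 3) and 1 - (3) = -2, so det(I - K) = -2. (Direct check: I - K =
[[2, 1, -2, -3],
 [3, 4, -6, -9],
 [2, 2, -3, -6],
 [1, 1, -2, -2]]
has determinant -2.) The finite-dimensional Fredholm alternative says: either (I - K) is invertible, or ker(I - K) ≠ {0} and then range(I - K) = ker((I - K)^*)^⊥, with dim ker(I - K) = dim ker((I - K)^*). Since det(I - K) ≠ 0, 1 is not an eigenvalue of K and ker(I - K) = {0}, so we are in the first case: for every y there is a unique x = (I - K)^(-1) y. Explicitly, by the Sherman–Morrison formula, (I - u v^T)^(-1) = I + u v^T/(1 - v·u), i.e. (I - K)^(-1) = I + K/(-2).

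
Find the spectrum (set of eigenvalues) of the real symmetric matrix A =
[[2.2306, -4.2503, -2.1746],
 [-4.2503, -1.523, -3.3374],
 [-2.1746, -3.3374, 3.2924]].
sigma(A) ≈ {-6, 5} (5 with multiplicity 2)

A is real symmetric, so its spectrum consists of real eigenvalues. Expanding the characteristic polynomial of the displayed matrix gives
  det(λ I - A) = p(λ) = λ^3 + (-4)λ^2 + (-35)λ + (149.9984).
Solving p(λ) = 0 yields eigenvalues ≈ -6, 5, 5. (A is shown rounded to 4 decimals, so these recover the underlying integer eigenvalues to within that precision.)
Verification: the trace of A = 4 equals the sum of eigenvalues 4, and det(A) ≈ -149.9984 matches the eigenvalue product -150.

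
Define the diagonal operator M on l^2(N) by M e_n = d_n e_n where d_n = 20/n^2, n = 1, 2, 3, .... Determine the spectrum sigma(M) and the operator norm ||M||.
sigma(M) = {20/n^2 : n ≥ 1} ∪ {0}; ||M|| = 20

A bounded diagonal operator on l^2 with diagonal entries d_n has spectrum equal to the closure of {d_n : n ≥ 1}: every d_n is an eigenvalue (with eigenvector e_n), so {d_n} ⊂ sigma(M); the spectrum is closed, so its closure is too; and for lambda not in the closure, (M - lambda I) has bounded inverse (the diagonal entries 1/(d_n - lambda) are bounded). For our sequence d_n = 20/n^2, n = 1, 2, 3, ...:
  - {d_n} = {20/n^2 : n ≥ 1}; the only limit point is 0
  - closure = {20/n^2 : n ≥ 1} ∪ {0}
For the norm: a diagonal operator has ||M|| = sup_n |d_n|. Here d_n = 20/n^2 is positive and decreasing, so sup_n |d_n| = d_1 = 20. So ||M|| = 20.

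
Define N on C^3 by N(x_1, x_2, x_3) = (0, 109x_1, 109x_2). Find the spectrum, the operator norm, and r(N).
sigma(N) = {0}; ||N|| = 109; r(N) = 0. (N is nilpotent with N^3 = 0.)

On C^3, N is a strictly lower-triangular matrix with 109 on the subdiagonal and zeros elsewhere, so its characteristic polynomial is lambda^3 and every eigenvalue is 0: sigma(N) = {0}. For the operator norm, N e_i = 109e_{i+1} for i = 1, ..., 2 and N e_3 = 0, so the singular values of N are 109 (with multiplicity 2) and 0; hence ||N|| = 109. The spectral radius r(N) = max|lambda| = 0. Note ||N|| > r(N) — characteristic of non-normal nilpotent operators. Indeed N^3 = 0.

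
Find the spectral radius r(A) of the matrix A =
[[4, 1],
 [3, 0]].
r(A) = (4 + sqrt(28))/2 ≈ 4.6458

The eigenvalues of A are the roots of its characteristic polynomial. With M = A (coefficients from the trace and determinant):
  p(λ) = det(λ I - M) = λ^2 - 4λ - 3.
For λ^2 - 4λ - 3 the discriminant is 28. It is nonnegative but not a perfect square, so the roots are real and irrational: λ = (4 ± sqrt(28))/2 ≈ 4.6458, -0.6458.
Thus the eigenvalues (to 4 decimals) are 4.6458 (modulus 4.6458); -0.6458 (modulus 0.6458). The spectral radius is the largest modulus: r(A) = (4 + sqrt(28))/2 ≈ 4.6458. (Cross-check: r(A) ≤ ||A||_2 ≈ 5.0645; equality holds whenever A is normal, though it can also hold for some non-normal A.)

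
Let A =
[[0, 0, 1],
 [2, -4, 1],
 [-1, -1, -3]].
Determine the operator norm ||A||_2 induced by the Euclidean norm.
||A||_2 ≈ 4.6027 (= sqrt(largest eigenvalue of A^T A))

||A||_2 = sigma_max(A) = sqrt(lambda_max(A^T A)). Form the symmetric matrix M = A^T A =
[[5, -7, 5],
 [-7, 17, -1],
 [5, -1, 11]].
Its characteristic polynomial (trace, sum of principal 2x2 minors, determinant of M give the coefficients) is
  p(λ) = det(λ I - M) = λ^3 - 33λ^2 + 252λ - 36.
No integer candidate from the rational root theorem (±divisors of 36) is a root, so the roots are irrational. The cubic discriminant is Δ = 5322672 > 0, so there are three distinct real roots. p(0) = -36 and p(1) = 184 have opposite signs, so a root lies in (0, 1); Newton's method refines it to λ ≈ 0.1456. p(11) = 74 and p(12) = -36 have opposite signs, so a root lies in (11, 12); Newton's method refines it to λ ≈ 11.6694. p(21) = -36 and p(22) = 184 have opposite signs, so a root lies in (21, 22); Newton's method refines it to λ ≈ 21.185. Check (Vieta): the three roots sum to 33, matching tr M = 33.
So the eigenvalues of A^T A are ≈ 0.1456, 11.6694, 21.185 (all ≥ 0, as they must be for A^T A). The largest is λ_max ≈ 21.185, hence ||A||_2 = sqrt(λ_max) ≈ 4.6027.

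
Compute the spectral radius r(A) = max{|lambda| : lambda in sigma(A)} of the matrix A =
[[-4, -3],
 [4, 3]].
r(A) = 1

The eigenvalues of A are the roots of its characteristic polynomial. With M = A (coefficients from the trace and determinant):
  p(λ) = det(λ I - M) = λ^2 + λ.
For λ^2 + λ the discriminant is 1. It is a perfect square (1^2), so the roots are rational: λ = (-1 ± 1)/2 = 0, -1.
Thus the eigenvalues (to 4 decimals) are 0 (modulus 0); -1 (modulus 1). The spectral radius is the largest modulus: r(A) = 1. (Cross-check: r(A) ≤ ||A||_2 ≈ 7.0711; equality holds whenever A is normal, though it can also hold for some non-normal A.)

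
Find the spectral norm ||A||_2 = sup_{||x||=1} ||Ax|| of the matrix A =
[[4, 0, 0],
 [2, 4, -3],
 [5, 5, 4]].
||A||_2 ≈ 8.9725 (= sqrt(largest eigenvalue of A^T A))

||A||_2 = sigma_max(A) = sqrt(lambda_max(A^T A)). Form the symmetric matrix M = A^T A =
[[45, 33, 14],
 [33, 41, 8],
 [14, 8, 25]].
Its characteristic polynomial (trace, sum of principal 2x2 minors, determinant of M give the coefficients) is
  p(λ) = det(λ I - M) = λ^3 - 111λ^2 + 2646λ - 15376.
No integer candidate from the rational root theorem (±divisors of 15376) is a root, so the roots are irrational. The cubic discriminant is Δ = 2951553924 > 0, so there are three distinct real roots. p(8) = -800 and p(9) = 176 have opposite signs, so a root lies in (8, 9); Newton's method refines it to λ ≈ 8.806. p(21) = 500 and p(22) = -240 have opposite signs, so a root lies in (21, 22); Newton's method refines it to λ ≈ 21.6891. p(80) = -2096 and p(81) = 2120 have opposite signs, so a root lies in (80, 81); Newton's method refines it to λ ≈ 80.5049. Check (Vieta): the three roots sum to 111, matching tr M = 111.
So the eigenvalues of A^T A are ≈ 8.806, 21.6891, 80.5049 (all ≥ 0, as they must be for A^T A). The largest is λ_max ≈ 80.5049, hence ||A||_2 = sqrt(λ_max) ≈ 8.9725.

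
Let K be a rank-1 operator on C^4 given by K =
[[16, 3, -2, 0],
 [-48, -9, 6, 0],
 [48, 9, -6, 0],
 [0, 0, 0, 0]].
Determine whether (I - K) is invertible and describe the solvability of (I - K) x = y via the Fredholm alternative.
(I - K) is singular (det(I - K) = 0, i.e. 1 ∈ sigma(K)). (I - K) x = y is solvable iff y ⊥ ker((I - K)^*) = span{(16, 3, -2, 0)}, i.e. iff 16y_1 + 3y_2 - 2y_3 = 0. When solvable, the solutions are x = y + c·(1, -3, 3, 0), c arbitrary (ker(I - K) = span{(1, -3, 3, 0)}, dimension 1).

K has rank 1, so it is an outer product K = u v^T: every row of K is a multiple of one row vector. Reading off the entries, u = (1, -3, 3, 0) and v = (16, 3, -2, 0) (row i of K equals u_i·v^T). A rank-one matrix u v^T satisfies K u = u (v·u) and kills the (3)-dimensional subspace v^⊥, so its characteristic polynomial is lambda^3 (lambda - v·u) with v·u = tr K = 1. Hence the eigenvalues of I - K are 1 (multiplicity 3) and 1 - (1) = 0, so det(I - K) = 0. (Direct check: I - K =
[[-15, -3, 2, 0],
 [48, 10, -6, 0],
 [-48, -9, 7, 0],
 [0, 0, 0, 1]]
has determinant 0.) So 1 is an eigenvalue of K and (I - K) is not invertible. The finite-dimensional Fredholm alternative says: either (I - K) is invertible, or ker(I - K) ≠ {0} and then range(I - K) = ker((I - K)^*)^⊥, with dim ker(I - K) = dim ker((I - K)^*). We are in the second case, so we need both kernels. Kernel of I - K: (I - K) u = u - u (v·u) = u - u = 0, so ker(I - K) = span{u} = span{(1, -3, 3, 0)} (it is exactly 1-dimensional because rank(I - K) = 3). Kernel of the adjoint: K is real, so (I - K)^* = I - K^T = I - v u^T, and (I - v u^T) v = v - v (u·v) = 0; hence ker((I - K)^*) = span{v} = span{(16, 3, -2, 0)}. Therefore (I - K) x = y is solvable iff <y, v> = 0, i.e. iff 16y_1 + 3y_2 - 2y_3 = 0. When this holds, K y = u (v·y) = 0, so (I - K) y = y and x = y is a particular solution; the full solution set is the line x = y + c·u = y + c·(1, -3, 3, 0), c ∈ C.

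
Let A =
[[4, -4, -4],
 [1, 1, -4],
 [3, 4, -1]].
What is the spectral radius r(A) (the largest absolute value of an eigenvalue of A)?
r(A) ≈ 5.3919

The eigenvalues of A are the roots of its characteristic polynomial. With M = A (coefficients from the trace, the sum of principal 2x2 minors, and det A):
  p(λ) = det(λ I - M) = λ^3 - 4λ^2 + 31λ - 100.
No integer candidate from the rational root theorem (±divisors of 100) is a root, so the roots are irrational. The cubic discriminant is Δ = -176188 < 0, so there is one real root and a complex-conjugate pair. p(3) = -16 and p(4) = 24 have opposite signs, so a root lies in (3, 4); Newton's method refines it to λ ≈ 3.4397. Dividing out (λ - (3.4397)) leaves approximately λ^2 - 0.5603λ + 29.0726. For λ^2 - 0.5603λ + 29.0726 the discriminant is -115.9765. It is negative, so the remaining roots are the complex-conjugate pair λ ≈ 0.2802 ± 5.3846i. Their product equals the constant term, so |λ|^2 ≈ 29.0726 and |λ| ≈ 5.3919.
Thus the eigenvalues (to 4 decimals) are 3.4397 (modulus 3.4397); 0.2802 ± 5.3846i (modulus 5.3919). The spectral radius is the largest modulus: r(A) ≈ 5.3919. (Cross-check: r(A) ≤ ||A||_2 ≈ 7.4586; equality holds whenever A is normal, though it can also hold for some non-normal A.)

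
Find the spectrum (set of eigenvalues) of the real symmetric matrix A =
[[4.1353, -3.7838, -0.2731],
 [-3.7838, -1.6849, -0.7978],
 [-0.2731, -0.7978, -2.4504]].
sigma(A) ≈ {-4, -2, 6}

A is real symmetric, so its spectrum consists of real eigenvalues. Expanding the characteristic polynomial of the displayed matrix gives
  det(λ I - A) = p(λ) = λ^3 + (0)λ^2 + (-28)λ + (-48).
Solving p(λ) = 0 yields eigenvalues ≈ -4, -2, 6. (A is shown rounded to 4 decimals, so these recover the underlying integer eigenvalues to within that precision.)
Verification: the trace of A = 0 equals the sum of eigenvalues 0, and det(A) ≈ 48.0008 matches the eigenvalue product 48.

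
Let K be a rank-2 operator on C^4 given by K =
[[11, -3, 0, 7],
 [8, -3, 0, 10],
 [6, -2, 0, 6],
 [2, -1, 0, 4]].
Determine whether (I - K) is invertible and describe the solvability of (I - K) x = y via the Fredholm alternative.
(I - K) is invertible (det(I - K) = 8 ≠ 0), so for every y in C^4 the equation (I - K) x = y has a unique solution.

K has rank 2 and factors as K = U V^T = u1 v1^T + u2 v2^T with u1 = (-3, -3, -2, -1), v1 = (-3, 1, 0, -3), u2 = (2, -1, 0, -1), v2 = (1, 0, 0, -1) (multiplying out reproduces the displayed K). The nonzero eigenvalues of U V^T coincide with those of the 2 x 2 matrix G = V^T U = [[v1·u1, v1·u2], [v2·u1, v2·u2]] = [[9, -4], [-2, 3]], and by the Sylvester determinant identity det(I_4 - U V^T) = det(I_2 - V^T U) = det([[-8, 4], [2, -2]]) = (-8)(-2) - (4)(2) = 8. (Direct check: I - K =
[[-10, 3, 0, -7],
 [-8, 4, 0, -10],
 [-6, 2, 1, -6],
 [-2, 1, 0, -3]]
has determinant 8.) The finite-dimensional Fredholm alternative says: either (I - K) is invertible, or ker(I - K) ≠ {0} and then range(I - K) = ker((I - K)^*)^⊥, with dim ker(I - K) = dim ker((I - K)^*). Since det(I - K) ≠ 0, 1 is not an eigenvalue of K and ker(I - K) = {0}, so we are in the first case: for every y there is a unique x = (I - K)^(-1) y. (Explicitly, by the Woodbury identity, (I - U V^T)^(-1) = I + U (I_2 - G)^(-1) V^T.)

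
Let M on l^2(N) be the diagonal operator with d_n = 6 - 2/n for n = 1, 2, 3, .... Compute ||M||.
||M|| = 6

For a diagonal operator on l^2 with entries d_n, ||M|| = sup_n |d_n|. Here d_1 = 4, d_2 = 5, ..., and d_n = 6 - 2/n increases monotonically toward 6. All terms lie in [4, 6), so |d_n| = d_n and the supremum is the limit 6, which is not attained by any individual d_n. Hence ||M|| = 6.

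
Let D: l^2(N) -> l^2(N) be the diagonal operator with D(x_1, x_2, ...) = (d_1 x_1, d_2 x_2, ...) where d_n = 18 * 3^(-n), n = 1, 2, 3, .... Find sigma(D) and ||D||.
sigma(D) = {18 * 3^(-n) : n ≥ 1} ∪ {0}; ||D|| = 6

A bounded diagonal operator on l^2 with diagonal entries d_n has spectrum equal to the closure of {d_n : n ≥ 1}: every d_n is an eigenvalue (with eigenvector e_n), so {d_n} ⊂ sigma(D); the spectrum is closed, so its closure is too; and for lambda not in the closure, (D - lambda I) has bounded inverse (the diagonal entries 1/(d_n - lambda) are bounded). For our sequence d_n = 18 * 3^(-n), n = 1, 2, 3, ...:
  - {d_n} = {18 * 3^(-n) : n ≥ 1}; the only limit point is 0
  - closure = {18 * 3^(-n) : n ≥ 1} ∪ {0}
For the norm: a diagonal operator has ||D|| = sup_n |d_n|. Here d_n = 18 * 3^(-n) is positive and decreasing, so sup_n |d_n| = d_1 = 18/3 = 6. So ||D|| = 6.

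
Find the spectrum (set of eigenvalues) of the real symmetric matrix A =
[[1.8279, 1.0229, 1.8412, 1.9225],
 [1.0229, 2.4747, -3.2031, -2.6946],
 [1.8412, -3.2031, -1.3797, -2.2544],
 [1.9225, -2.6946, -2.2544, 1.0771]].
sigma(A) ≈ {-6, 2, 3, 5}

A is real symmetric, so its spectrum consists of real eigenvalues. Expanding the characteristic polynomial of the displayed matrix gives
  det(λ I - A) = p(λ) = λ^4 + (-4)λ^3 + (-29)λ^2 + (156)λ + (-179.9984).
Solving p(λ) = 0 yields eigenvalues ≈ -6, 2, 3, 5. (A is shown rounded to 4 decimals, so these recover the underlying integer eigenvalues to within that precision.)
Verification: the trace of A = 4 equals the sum of eigenvalues 4, and det(A) ≈ -179.9984 matches the eigenvalue product -180.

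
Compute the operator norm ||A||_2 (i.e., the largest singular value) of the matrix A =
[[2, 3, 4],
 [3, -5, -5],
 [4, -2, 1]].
||A||_2 ≈ 8.8887 (= sqrt(largest eigenvalue of A^T A))

||A||_2 = sigma_max(A) = sqrt(lambda_max(A^T A)). Form the symmetric matrix M = A^T A =
[[29, -17, -3],
 [-17, 38, 35],
 [-3, 35, 42]].
Its characteristic polynomial (trace, sum of principal 2x2 minors, determinant of M give the coefficients) is
  p(λ) = det(λ I - M) = λ^3 - 109λ^2 + 2393λ - 1849.
No integer candidate from the rational root theorem (±divisors of 1849) is a root, so the roots are irrational. The cubic discriminant is Δ = 12233205664 > 0, so there are three distinct real roots. p(0) = -1849 and p(1) = 436 have opposite signs, so a root lies in (0, 1); Newton's method refines it to λ ≈ 0.8017. p(29) = 268 and p(30) = -1159 have opposite signs, so a root lies in (29, 30); Newton's method refines it to λ ≈ 29.1901. p(79) = -32 and p(80) = 3991 have opposite signs, so a root lies in (79, 80); Newton's method refines it to λ ≈ 79.0082. Check (Vieta): the three roots sum to 109, matching tr M = 109.
So the eigenvalues of A^T A are ≈ 0.8017, 29.1901, 79.0082 (all ≥ 0, as they must be for A^T A). The largest is λ_max ≈ 79.0082, hence ||A||_2 = sqrt(λ_max) ≈ 8.8887.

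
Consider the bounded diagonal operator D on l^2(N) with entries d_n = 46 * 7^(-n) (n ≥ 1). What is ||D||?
||D|| = 46/7 (attained at n = 1)

For D diagonal, ||D|| = sup_n |d_n|. The sequence d_n = 46 * 7^(-n) is positive and strictly decreasing (ratio 7^(-1) < 1), so the supremum is d_1 = 46/7. Hence ||D|| = 46/7.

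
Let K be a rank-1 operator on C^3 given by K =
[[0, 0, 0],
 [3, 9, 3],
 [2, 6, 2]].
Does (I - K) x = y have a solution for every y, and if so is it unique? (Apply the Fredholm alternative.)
(I - K) is invertible (det(I - K) = -10 ≠ 0), so for every y in C^3 the equation (I - K) x = y has a unique solution.

K has rank 1, so it is an outer product K = u v^T: every row of K is a multiple of one row vector. Reading off the entries, u = (0, 3, 2) and v = (1, 3, 1) (row i of K equals u_i·v^T). A rank-one matrix u v^T satisfies K u = u (v·u) and kills the (2)-dimensional subspace v^⊥, so its characteristic polynomial is lambda^2 (lambda - v·u) with v·u = tr K = 11. Hence the eigenvalues of I - K are 1 (multiplicity 2) and 1 - (11) = -10, so det(I - K) = -10. (Direct check: I - K =
[[1, 0, 0],
 [-3, -8, -3],
 [-2, -6, -1]]
has determinant -10.) The finite-dimensional Fredholm alternative says: either (I - K) is invertible, or ker(I - K) ≠ {0} and then range(I - K) = ker((I - K)^*)^⊥, with dim ker(I - K) = dim ker((I - K)^*). Since det(I - K) ≠ 0, 1 is not an eigenvalue of K and ker(I - K) = {0}, so we are in the first case: for every y there is a unique x = (I - K)^(-1) y. Explicitly, by the Sherman–Morrison formula, (I - u v^T)^(-1) = I + u v^T/(1 - v·u), i.e. (I - K)^(-1) = I + K/(-10).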